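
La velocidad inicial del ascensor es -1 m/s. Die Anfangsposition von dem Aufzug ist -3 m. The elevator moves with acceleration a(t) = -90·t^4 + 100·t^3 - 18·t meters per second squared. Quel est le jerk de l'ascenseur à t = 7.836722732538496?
Pour résoudre ceci, nous devons prendre 1 dérivée de notre équation de l'accélération a(t) = -90·t^4 + 100·t^3 - 18·t. En dérivant l'accélération, nous obtenons le jerk: j(t) = -360·t^3 + 300·t^2 - 18. De l'équation du jerk j(t) = -360·t^3 + 300·t^2 - 18, nous substituons t = 7.836722732538496 pour obtenir j = -154856.779065379.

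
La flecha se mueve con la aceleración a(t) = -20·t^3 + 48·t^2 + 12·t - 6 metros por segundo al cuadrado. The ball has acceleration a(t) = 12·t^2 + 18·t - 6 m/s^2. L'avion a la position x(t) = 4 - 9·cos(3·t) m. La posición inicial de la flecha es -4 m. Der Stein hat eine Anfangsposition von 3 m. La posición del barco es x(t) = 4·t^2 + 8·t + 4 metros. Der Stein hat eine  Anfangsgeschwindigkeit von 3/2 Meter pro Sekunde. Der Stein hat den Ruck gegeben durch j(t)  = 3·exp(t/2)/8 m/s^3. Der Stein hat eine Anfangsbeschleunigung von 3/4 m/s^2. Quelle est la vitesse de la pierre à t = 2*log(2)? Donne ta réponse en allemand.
Wir müssen die Stammfunktion unserer Gleichung für den Ruck j(t) = 3·exp(t/2)/8 2-mal finden. Das Integral von dem Ruck, mit a(0) = 3/4, ergibt die Beschleunigung: a(t) = 3·exp(t/2)/4. Die Stammfunktion von der Beschleunigung ist die Geschwindigkeit. Mit v(0) = 3/2 erhalten wir v(t) = 3·exp(t/2)/2. Wir haben die Geschwindigkeit v(t) = 3·exp(t/2)/2. Durch Einsetzen von t = 2*log(2): v(2*log(2)) = 3.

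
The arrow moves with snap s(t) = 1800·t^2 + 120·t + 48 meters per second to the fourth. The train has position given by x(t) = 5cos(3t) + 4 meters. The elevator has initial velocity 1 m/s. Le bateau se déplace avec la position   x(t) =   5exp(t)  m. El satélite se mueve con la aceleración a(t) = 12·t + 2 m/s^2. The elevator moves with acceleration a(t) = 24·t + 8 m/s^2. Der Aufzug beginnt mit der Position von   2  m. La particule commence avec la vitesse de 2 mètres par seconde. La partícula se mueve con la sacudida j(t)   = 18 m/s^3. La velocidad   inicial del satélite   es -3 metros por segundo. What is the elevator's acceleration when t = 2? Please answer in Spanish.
De la ecuación de la aceleración a(t) = 24·t + 8, sustituimos t = 2 para obtener a = 56.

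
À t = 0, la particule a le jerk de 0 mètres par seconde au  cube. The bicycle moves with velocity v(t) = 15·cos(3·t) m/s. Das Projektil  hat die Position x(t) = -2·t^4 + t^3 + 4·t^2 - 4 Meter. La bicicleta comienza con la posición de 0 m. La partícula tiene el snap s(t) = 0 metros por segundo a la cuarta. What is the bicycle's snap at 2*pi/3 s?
To solve this, we need to take 3 derivatives of our velocity equation v(t) = 15·cos(3·t). Taking d/dt of v(t), we find a(t) = -45·sin(3·t). The derivative of acceleration gives jerk: j(t) = -135·cos(3·t). Taking d/dt of j(t), we find s(t) = 405·sin(3·t). From the given snap equation s(t) = 405·sin(3·t), we substitute t = 2*pi/3 to get s = 0.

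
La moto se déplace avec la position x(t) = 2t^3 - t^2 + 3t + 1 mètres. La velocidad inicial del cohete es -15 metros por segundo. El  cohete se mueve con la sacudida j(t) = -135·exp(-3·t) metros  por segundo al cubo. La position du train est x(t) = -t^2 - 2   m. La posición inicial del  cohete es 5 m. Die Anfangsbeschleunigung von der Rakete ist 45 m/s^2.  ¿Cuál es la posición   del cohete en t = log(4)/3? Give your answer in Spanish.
Partiendo de la sacudida j(t) = -135·exp(-3·t), tomamos 3 integrales. La integral de la sacudida es la aceleración. Usando a(0) = 45, obtenemos a(t) = 45·exp(-3·t). Tomando ∫a(t)dt y aplicando v(0) = -15, encontramos v(t) = -15·exp(-3·t). La integral de la velocidad es la posición. Usando x(0) = 5, obtenemos x(t) = 5·exp(-3·t). Tenemos la posición x(t) = 5·exp(-3·t). Sustituyendo t = log(4)/3: x(log(4)/3) = 5/4.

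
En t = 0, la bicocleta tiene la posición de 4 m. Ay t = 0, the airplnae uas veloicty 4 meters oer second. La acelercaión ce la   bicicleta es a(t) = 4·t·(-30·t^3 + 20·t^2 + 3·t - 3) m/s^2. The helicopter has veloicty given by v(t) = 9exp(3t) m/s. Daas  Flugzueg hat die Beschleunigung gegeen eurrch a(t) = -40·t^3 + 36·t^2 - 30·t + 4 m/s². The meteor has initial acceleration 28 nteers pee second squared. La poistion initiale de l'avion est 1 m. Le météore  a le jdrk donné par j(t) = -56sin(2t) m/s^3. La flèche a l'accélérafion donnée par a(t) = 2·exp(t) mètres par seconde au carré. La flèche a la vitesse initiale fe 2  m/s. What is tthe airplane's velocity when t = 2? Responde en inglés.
To solve this, we need to take 1 antiderivative of our acceleration equation a(t) = -40·t^3 + 36·t^2 - 30·t + 4. The integral of acceleration, with v(0) = 4, gives velocity: v(t) = -10·t^4 + 12·t^3 - 15·t^2 + 4·t + 4. From the given velocity equation v(t) = -10·t^4 + 12·t^3 - 15·t^2 + 4·t + 4, we substitute t = 2 to get v = -112.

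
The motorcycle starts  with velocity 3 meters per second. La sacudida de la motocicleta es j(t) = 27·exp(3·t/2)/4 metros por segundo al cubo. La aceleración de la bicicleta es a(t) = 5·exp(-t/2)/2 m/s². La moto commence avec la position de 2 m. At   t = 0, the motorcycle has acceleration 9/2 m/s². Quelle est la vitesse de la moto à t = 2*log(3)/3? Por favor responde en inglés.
To find the answer, we compute 2 antiderivatives of j(t) = 27·exp(3·t/2)/4. The integral of jerk, with a(0) = 9/2, gives acceleration: a(t) = 9·exp(3·t/2)/2. Finding the antiderivative of a(t) and using v(0) = 3: v(t) = 3·exp(3·t/2). From the given velocity equation v(t) = 3·exp(3·t/2), we substitute t = 2*log(3)/3 to get v = 9.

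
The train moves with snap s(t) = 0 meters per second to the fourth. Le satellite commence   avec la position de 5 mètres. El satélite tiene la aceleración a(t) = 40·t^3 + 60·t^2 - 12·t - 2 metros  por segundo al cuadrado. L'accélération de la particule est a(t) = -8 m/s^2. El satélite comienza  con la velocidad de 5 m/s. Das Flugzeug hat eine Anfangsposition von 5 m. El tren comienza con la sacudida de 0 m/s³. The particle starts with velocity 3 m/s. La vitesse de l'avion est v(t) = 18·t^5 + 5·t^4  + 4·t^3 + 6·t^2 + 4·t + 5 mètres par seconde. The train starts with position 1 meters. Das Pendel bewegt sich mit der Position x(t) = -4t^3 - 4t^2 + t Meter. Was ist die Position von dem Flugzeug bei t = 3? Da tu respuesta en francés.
Pour résoudre ceci, nous devons prendre 1 intégrale de notre équation de la vitesse v(t) = 18·t^5 + 5·t^4 + 4·t^3 + 6·t^2 + 4·t + 5. L'intégrale de la vitesse, avec x(0) = 5, donne la position: x(t) = 3·t^6 + t^5 + t^4 + 2·t^3 + 2·t^2 + 5·t + 5. Nous avons la position x(t) = 3·t^6 + t^5 + t^4 + 2·t^3 + 2·t^2 + 5·t + 5. En substituant t = 3: x(3) = 2603.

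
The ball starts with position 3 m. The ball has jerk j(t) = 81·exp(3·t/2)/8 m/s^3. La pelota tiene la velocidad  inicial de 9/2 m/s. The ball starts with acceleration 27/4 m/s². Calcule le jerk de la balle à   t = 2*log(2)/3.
De l'équation du jerk j(t) = 81·exp(3·t/2)/8, nous substituons t = 2*log(2)/3 pour obtenir j = 81/4.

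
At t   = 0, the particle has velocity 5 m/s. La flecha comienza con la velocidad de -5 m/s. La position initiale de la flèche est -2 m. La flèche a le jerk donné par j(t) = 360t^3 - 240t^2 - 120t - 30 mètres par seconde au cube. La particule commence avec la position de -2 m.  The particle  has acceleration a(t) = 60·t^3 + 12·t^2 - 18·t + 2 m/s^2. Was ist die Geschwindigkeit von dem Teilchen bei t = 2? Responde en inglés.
Starting from acceleration a(t) = 60·t^3 + 12·t^2 - 18·t + 2, we take 1 integral. The integral of acceleration, with v(0) = 5, gives velocity: v(t) = 15·t^4 + 4·t^3 - 9·t^2 + 2·t + 5. Using v(t) = 15·t^4 + 4·t^3 - 9·t^2 + 2·t + 5 and substituting t = 2, we find v = 245.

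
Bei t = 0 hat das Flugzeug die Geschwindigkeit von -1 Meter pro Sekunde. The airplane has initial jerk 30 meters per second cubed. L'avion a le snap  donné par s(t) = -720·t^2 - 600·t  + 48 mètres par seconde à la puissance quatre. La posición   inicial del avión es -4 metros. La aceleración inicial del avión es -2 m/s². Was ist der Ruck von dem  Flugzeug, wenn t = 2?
Wir müssen das Integral unserer Gleichung für den Snap s(t) = -720·t^2 - 600·t + 48 1-mal finden. Mit ∫s(t)dt und Anwendung von j(0) = 30, finden wir j(t) = -240·t^3 - 300·t^2 + 48·t + 30. Mit j(t) = -240·t^3 - 300·t^2 + 48·t + 30 und Einsetzen von t = 2, finden wir j = -2994.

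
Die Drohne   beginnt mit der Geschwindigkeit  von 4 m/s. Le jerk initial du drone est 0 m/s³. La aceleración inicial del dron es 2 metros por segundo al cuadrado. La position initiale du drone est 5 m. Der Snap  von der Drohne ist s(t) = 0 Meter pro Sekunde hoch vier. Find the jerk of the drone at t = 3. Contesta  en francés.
Pour résoudre ceci, nous devons prendre 1 primitive de notre équation du snap s(t) = 0. En prenant ∫s(t)dt et en appliquant j(0) = 0, nous trouvons j(t) = 0. En utilisant j(t) = 0 et en substituant t = 3, nous trouvons j = 0.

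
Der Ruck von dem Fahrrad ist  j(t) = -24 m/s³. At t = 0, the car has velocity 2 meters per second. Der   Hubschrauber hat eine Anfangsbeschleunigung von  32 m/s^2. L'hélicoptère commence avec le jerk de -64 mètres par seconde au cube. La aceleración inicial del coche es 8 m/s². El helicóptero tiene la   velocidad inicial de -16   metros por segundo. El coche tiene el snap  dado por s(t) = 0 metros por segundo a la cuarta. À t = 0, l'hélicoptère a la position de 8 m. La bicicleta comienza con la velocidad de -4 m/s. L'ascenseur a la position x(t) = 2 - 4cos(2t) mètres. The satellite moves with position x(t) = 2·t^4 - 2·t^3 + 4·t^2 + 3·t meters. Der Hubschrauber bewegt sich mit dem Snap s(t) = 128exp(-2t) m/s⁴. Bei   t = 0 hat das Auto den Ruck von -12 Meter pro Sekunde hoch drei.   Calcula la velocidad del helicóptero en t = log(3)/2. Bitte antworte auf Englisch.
We need to integrate our snap equation s(t) = 128·exp(-2·t) 3 times. The integral of snap is jerk. Using j(0) = -64, we get j(t) = -64·exp(-2·t). The integral of jerk, with a(0) = 32, gives acceleration: a(t) = 32·exp(-2·t). Integrating acceleration and using the initial condition v(0) = -16, we get v(t) = -16·exp(-2·t). Using v(t) = -16·exp(-2·t) and substituting t = log(3)/2, we find v = -16/3.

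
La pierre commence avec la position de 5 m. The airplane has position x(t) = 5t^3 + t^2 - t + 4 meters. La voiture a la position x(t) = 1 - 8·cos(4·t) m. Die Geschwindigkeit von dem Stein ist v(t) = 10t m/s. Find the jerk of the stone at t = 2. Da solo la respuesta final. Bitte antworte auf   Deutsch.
Die Antwort ist 0.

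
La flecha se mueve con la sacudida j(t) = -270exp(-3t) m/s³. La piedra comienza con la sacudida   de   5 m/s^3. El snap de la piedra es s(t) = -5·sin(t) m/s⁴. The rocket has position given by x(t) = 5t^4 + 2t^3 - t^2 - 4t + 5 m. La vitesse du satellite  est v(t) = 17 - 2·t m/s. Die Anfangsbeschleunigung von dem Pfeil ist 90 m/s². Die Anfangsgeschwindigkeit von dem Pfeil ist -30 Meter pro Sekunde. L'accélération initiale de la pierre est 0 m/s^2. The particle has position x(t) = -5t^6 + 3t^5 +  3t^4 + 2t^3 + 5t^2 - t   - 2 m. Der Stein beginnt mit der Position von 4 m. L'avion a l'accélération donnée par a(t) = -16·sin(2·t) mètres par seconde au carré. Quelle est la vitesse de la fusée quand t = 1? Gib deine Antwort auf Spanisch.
Debemos derivar nuestra ecuación de la posición x(t) = 5·t^4 + 2·t^3 - t^2 - 4·t + 5 1 vez. Derivando la posición, obtenemos la velocidad: v(t) = 20·t^3 + 6·t^2 - 2·t - 4. Usando v(t) = 20·t^3 + 6·t^2 - 2·t - 4 y sustituyendo t = 1, encontramos v = 20.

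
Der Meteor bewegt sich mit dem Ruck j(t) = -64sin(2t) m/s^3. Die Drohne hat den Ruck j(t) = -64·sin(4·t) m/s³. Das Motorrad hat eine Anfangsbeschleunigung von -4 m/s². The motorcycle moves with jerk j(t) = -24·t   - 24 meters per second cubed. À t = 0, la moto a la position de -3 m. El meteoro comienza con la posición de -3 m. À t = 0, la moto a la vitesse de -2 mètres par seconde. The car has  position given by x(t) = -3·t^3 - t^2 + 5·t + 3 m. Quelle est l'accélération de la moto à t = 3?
Nous devons intégrer notre équation du jerk j(t) = -24·t - 24 1 fois. En prenant ∫j(t)dt et en appliquant a(0) = -4, nous trouvons a(t) = -12·t^2 - 24·t - 4. Nous avons l'accélération a(t) = -12·t^2 - 24·t - 4. En substituant t = 3: a(3) = -184.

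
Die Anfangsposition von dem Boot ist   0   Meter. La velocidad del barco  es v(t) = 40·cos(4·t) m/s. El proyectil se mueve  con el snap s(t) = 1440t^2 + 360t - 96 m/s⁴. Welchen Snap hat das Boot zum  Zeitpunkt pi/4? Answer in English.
To solve this, we need to take 3 derivatives of our velocity equation v(t) = 40·cos(4·t). Differentiating velocity, we get acceleration: a(t) = -160·sin(4·t). Taking d/dt of a(t), we find j(t) = -640·cos(4·t). Differentiating jerk, we get snap: s(t) = 2560·sin(4·t). Using s(t) = 2560·sin(4·t) and substituting t = pi/4, we find s = 0.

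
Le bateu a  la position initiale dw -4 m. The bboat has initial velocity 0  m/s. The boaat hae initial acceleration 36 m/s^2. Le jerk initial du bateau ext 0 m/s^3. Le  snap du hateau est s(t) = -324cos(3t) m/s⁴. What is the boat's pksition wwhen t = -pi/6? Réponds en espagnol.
Para resolver esto, necesitamos tomar 4 antiderivadas de nuestra ecuación del snap s(t) = -324·cos(3·t). La integral del snap, con j(0) = 0, da la sacudida: j(t) = -108·sin(3·t). La integral de la sacudida, con a(0) = 36, da la aceleración: a(t) = 36·cos(3·t). Integrando la aceleración y usando la condición inicial v(0) = 0, obtenemos v(t) = 12·sin(3·t). La antiderivada de la velocidad, con x(0) = -4, da la posición: x(t) = -4·cos(3·t). De la ecuación de la posición x(t) = -4·cos(3·t), sustituimos t = -pi/6 para obtener x = 0.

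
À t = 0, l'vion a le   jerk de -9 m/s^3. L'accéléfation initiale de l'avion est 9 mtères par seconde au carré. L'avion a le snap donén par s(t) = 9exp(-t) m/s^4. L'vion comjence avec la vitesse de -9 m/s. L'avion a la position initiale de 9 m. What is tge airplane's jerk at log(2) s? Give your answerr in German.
Wir müssen die Stammfunktion unserer Gleichung für den Snap s(t) = 9·exp(-t) 1-mal finden. Mit ∫s(t)dt und Anwendung von j(0) = -9, finden wir j(t) = -9·exp(-t). Aus der Gleichung für den Ruck j(t) = -9·exp(-t), setzen wir t = log(2) ein und erhalten j = -9/2.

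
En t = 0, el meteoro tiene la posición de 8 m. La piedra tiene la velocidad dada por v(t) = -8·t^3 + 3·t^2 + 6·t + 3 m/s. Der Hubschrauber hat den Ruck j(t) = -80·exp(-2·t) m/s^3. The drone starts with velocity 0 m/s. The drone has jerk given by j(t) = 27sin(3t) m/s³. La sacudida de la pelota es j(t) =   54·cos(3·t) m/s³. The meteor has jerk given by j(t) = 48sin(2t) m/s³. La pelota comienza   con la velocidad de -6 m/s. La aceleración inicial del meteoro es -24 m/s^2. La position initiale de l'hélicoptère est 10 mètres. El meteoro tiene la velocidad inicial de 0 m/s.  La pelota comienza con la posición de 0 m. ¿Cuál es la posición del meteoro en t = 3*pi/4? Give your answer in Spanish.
Partiendo de la sacudida j(t) = 48·sin(2·t), tomamos 3 antiderivadas. Tomando ∫j(t)dt y aplicando a(0) = -24, encontramos a(t) = -24·cos(2·t). Tomando ∫a(t)dt y aplicando v(0) = 0, encontramos v(t) = -12·sin(2·t). Tomando ∫v(t)dt y aplicando x(0) = 8, encontramos x(t) = 6·cos(2·t) + 2. Tenemos la posición x(t) = 6·cos(2·t) + 2. Sustituyendo t = 3*pi/4: x(3*pi/4) = 2.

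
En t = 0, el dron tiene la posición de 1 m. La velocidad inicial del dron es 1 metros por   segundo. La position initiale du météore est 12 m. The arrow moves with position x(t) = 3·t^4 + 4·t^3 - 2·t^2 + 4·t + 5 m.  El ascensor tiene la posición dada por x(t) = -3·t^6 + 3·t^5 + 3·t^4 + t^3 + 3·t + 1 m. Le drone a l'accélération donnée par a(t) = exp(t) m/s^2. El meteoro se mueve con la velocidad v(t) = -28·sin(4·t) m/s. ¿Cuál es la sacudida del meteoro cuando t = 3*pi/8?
Partiendo de la velocidad v(t) = -28·sin(4·t), tomamos 2 derivadas. Tomando d/dt de v(t), encontramos a(t) = -112·cos(4·t). Tomando d/dt de a(t), encontramos j(t) = 448·sin(4·t). De la ecuación de la sacudida j(t) = 448·sin(4·t), sustituimos t = 3*pi/8 para obtener j = -448.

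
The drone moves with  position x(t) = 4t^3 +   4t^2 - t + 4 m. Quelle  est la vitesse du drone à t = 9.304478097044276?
Pour résoudre ceci, nous devons prendre 1 dérivée de notre équation de la position x(t) = 4·t^3 + 4·t^2 - t + 4. En prenant d/dt de x(t), nous trouvons v(t) = 12·t^2 + 8·t - 1. En utilisant v(t) = 12·t^2 + 8·t - 1 et en substituant t = 9.304478097044276, nous trouvons v = 1112.31557667687.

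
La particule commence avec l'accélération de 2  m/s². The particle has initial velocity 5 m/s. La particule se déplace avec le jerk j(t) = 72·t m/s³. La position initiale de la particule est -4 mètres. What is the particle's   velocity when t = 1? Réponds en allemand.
Um dies zu lösen, müssen wir 2 Stammfunktionen unserer Gleichung für den Ruck j(t) = 72·t finden. Die Stammfunktion von dem Ruck ist die Beschleunigung. Mit a(0) = 2 erhalten wir a(t) = 36·t^2 + 2. Die Stammfunktion von der Beschleunigung, mit v(0) = 5, ergibt die Geschwindigkeit: v(t) = 12·t^3 + 2·t + 5. Wir haben die Geschwindigkeit v(t) = 12·t^3 + 2·t + 5. Durch Einsetzen von t = 1: v(1) = 19.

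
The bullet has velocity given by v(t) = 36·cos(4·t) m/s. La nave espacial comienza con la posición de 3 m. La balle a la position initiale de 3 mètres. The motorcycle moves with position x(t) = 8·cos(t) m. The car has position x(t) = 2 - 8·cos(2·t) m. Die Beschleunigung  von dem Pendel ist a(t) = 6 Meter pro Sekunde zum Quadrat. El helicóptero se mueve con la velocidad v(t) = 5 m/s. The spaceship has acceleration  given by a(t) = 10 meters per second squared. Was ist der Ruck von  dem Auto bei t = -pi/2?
Um dies zu lösen, müssen wir 3 Ableitungen unserer Gleichung für die Position x(t) = 2 - 8·cos(2·t) nehmen. Durch Ableiten von der Position erhalten wir die Geschwindigkeit: v(t) = 16·sin(2·t). Die Ableitung von der Geschwindigkeit ergibt die Beschleunigung: a(t) = 32·cos(2·t). Durch Ableiten von der Beschleunigung erhalten wir den Ruck: j(t) = -64·sin(2·t). Aus der Gleichung für den Ruck j(t) = -64·sin(2·t), setzen wir t = -pi/2 ein und erhalten j = 0.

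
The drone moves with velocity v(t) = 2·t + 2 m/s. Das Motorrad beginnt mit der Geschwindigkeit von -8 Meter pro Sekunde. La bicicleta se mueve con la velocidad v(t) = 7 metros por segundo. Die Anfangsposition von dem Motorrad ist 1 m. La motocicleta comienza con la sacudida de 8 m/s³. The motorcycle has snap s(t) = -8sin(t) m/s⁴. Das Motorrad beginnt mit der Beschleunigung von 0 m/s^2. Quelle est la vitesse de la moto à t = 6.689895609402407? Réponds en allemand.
Wir müssen das Integral unserer Gleichung für den Snap s(t) = -8·sin(t) 3-mal finden. Das Integral von dem Snap ist der Ruck. Mit j(0) = 8 erhalten wir j(t) = 8·cos(t). Die Stammfunktion von dem Ruck, mit a(0) = 0, ergibt die Beschleunigung: a(t) = 8·sin(t). Mit ∫a(t)dt und Anwendung von v(0) = -8, finden wir v(t) = -8·cos(t). Wir haben die Geschwindigkeit v(t) = -8·cos(t). Durch Einsetzen von t = 6.689895609402407: v(6.689895609402407) = -7.34741729667400.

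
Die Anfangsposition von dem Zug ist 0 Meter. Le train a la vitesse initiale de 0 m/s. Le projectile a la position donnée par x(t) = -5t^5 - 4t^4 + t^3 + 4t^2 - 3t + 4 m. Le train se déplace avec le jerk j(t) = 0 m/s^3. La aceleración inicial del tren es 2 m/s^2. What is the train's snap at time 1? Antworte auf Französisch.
En partant du jerk j(t) = 0, nous prenons 1 dérivée. En prenant d/dt de j(t), nous trouvons s(t) = 0. De l'équation du snap s(t) = 0, nous substituons t = 1 pour obtenir s = 0.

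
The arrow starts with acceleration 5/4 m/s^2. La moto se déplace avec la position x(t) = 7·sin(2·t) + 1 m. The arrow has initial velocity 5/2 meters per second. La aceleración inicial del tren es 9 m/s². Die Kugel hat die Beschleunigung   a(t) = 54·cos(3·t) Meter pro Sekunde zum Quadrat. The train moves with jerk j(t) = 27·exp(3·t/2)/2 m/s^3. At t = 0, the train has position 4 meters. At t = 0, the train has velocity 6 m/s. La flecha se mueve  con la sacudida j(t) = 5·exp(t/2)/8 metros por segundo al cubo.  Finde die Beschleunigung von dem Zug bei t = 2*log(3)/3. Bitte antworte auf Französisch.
Nous devons intégrer notre équation du jerk j(t) = 27·exp(3·t/2)/2 1 fois. En intégrant le jerk et en utilisant la condition initiale a(0) = 9, nous obtenons a(t) = 9·exp(3·t/2). De l'équation de l'accélération a(t) = 9·exp(3·t/2), nous substituons t = 2*log(3)/3 pour obtenir a = 27.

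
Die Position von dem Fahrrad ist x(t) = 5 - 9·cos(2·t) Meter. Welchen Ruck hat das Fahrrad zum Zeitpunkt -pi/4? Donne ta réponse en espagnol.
Partiendo de la posición x(t) = 5 - 9·cos(2·t), tomamos 3 derivadas. Derivando la posición, obtenemos la velocidad: v(t) = 18·sin(2·t). Tomando d/dt de v(t), encontramos a(t) = 36·cos(2·t). Tomando d/dt de a(t), encontramos j(t) = -72·sin(2·t). Usando j(t) = -72·sin(2·t) y sustituyendo t = -pi/4, encontramos j = 72.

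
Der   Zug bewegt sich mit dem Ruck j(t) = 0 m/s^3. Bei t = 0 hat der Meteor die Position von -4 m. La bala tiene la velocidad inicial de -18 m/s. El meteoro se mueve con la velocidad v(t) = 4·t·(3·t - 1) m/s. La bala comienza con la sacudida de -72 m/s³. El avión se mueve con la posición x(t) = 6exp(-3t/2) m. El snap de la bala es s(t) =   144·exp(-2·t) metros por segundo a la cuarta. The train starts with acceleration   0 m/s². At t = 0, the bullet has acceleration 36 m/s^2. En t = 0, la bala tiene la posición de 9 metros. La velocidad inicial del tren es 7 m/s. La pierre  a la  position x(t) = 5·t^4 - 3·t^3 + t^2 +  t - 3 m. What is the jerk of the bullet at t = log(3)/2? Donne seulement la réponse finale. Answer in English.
The answer is -24.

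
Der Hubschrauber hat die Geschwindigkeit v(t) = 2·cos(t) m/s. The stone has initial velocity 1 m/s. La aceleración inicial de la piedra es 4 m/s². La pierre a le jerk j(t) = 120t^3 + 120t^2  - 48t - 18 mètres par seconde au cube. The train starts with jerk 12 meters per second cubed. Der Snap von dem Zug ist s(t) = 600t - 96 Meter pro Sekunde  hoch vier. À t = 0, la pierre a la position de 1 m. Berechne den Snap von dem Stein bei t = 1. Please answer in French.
En partant du jerk j(t) = 120·t^3 + 120·t^2 - 48·t - 18, nous prenons 1 dérivée. En prenant d/dt de j(t), nous trouvons s(t) = 360·t^2 + 240·t - 48. De l'équation du snap s(t) = 360·t^2 + 240·t - 48, nous substituons t = 1 pour obtenir s = 552.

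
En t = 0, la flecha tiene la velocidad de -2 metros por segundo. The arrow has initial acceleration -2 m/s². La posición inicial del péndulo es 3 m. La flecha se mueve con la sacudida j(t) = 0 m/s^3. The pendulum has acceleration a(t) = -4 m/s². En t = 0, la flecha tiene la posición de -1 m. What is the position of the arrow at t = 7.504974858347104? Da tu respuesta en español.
Debemos encontrar la integral de nuestra ecuación de la sacudida j(t) = 0 3 veces. La integral de la sacudida, con a(0) = -2, da la aceleración: a(t) = -2. Integrando la aceleración y usando la condición inicial v(0) = -2, obtenemos v(t) = -2·t - 2. La antiderivada de la velocidad es la posición. Usando x(0) = -1, obtenemos x(t) = -t^2 - 2·t - 1. Usando x(t) = -t^2 - 2·t - 1 y sustituyendo t = 7.504974858347104, encontramos x = -72.3345973411163.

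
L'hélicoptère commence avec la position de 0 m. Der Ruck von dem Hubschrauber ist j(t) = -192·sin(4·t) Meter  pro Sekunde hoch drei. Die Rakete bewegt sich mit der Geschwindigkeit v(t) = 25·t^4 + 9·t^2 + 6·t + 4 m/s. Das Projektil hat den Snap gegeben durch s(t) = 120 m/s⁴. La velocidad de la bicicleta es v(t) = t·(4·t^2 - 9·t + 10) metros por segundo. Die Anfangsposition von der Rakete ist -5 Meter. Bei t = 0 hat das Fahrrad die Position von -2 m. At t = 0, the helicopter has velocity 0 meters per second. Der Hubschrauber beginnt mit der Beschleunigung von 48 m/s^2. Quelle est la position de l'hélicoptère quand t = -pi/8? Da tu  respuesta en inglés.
We need to integrate our jerk equation j(t) = -192·sin(4·t) 3 times. Taking ∫j(t)dt and applying a(0) = 48, we find a(t) = 48·cos(4·t). The integral of acceleration, with v(0) = 0, gives velocity: v(t) = 12·sin(4·t). Finding the integral of v(t) and using x(0) = 0: x(t) = 3 - 3·cos(4·t). From the given position equation x(t) = 3 - 3·cos(4·t), we substitute t = -pi/8 to get x = 3.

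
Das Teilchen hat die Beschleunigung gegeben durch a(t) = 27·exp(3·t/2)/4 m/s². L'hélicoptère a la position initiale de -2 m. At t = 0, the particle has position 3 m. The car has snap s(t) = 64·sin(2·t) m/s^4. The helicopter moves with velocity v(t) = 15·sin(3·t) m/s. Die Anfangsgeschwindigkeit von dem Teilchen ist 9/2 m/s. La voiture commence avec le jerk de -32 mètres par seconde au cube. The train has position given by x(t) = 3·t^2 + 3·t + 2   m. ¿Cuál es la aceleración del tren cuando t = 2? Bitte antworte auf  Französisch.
En partant de la position x(t) = 3·t^2 + 3·t + 2, nous prenons 2 dérivées. En dérivant la position, nous obtenons la vitesse: v(t) = 6·t + 3. En dérivant la vitesse, nous obtenons l'accélération: a(t) = 6. Nous avons l'accélération a(t) = 6. En substituant t = 2: a(2) = 6.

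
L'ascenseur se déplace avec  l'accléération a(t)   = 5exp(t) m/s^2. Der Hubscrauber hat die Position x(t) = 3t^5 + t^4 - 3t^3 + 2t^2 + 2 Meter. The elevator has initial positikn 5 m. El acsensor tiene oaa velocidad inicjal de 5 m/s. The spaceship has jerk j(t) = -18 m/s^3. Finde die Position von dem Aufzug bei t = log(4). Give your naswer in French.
En partant de l'accélération a(t) = 5·exp(t), nous prenons 2 primitives. En intégrant l'accélération et en utilisant la condition initiale v(0) = 5, nous obtenons v(t) = 5·exp(t). La primitive de la vitesse, avec x(0) = 5, donne la position: x(t) = 5·exp(t). En utilisant x(t) = 5·exp(t) et en substituant t = log(4), nous trouvons x = 20.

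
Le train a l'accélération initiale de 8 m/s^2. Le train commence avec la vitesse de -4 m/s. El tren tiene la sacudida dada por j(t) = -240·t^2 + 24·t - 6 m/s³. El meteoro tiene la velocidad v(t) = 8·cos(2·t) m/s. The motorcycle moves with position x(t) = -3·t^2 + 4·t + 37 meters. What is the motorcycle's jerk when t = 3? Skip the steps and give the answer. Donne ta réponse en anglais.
The jerk at t = 3 is j = 0.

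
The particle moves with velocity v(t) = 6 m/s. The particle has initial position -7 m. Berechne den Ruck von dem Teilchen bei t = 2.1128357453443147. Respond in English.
To solve this, we need to take 2 derivatives of our velocity equation v(t) = 6. Differentiating velocity, we get acceleration: a(t) = 0. Differentiating acceleration, we get jerk: j(t) = 0. We have jerk j(t) = 0. Substituting t = 2.1128357453443147: j(2.1128357453443147) = 0.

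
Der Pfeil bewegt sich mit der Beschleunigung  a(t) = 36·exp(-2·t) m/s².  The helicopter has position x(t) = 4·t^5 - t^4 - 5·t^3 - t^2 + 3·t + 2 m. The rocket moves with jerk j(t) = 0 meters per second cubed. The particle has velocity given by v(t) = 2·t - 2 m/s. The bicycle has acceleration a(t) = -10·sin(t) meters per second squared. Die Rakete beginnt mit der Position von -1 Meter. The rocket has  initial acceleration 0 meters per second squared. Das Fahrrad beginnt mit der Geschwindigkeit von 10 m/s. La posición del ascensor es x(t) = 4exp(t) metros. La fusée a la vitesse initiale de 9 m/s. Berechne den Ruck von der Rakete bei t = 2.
Mit j(t) = 0 und Einsetzen von t = 2, finden wir j = 0.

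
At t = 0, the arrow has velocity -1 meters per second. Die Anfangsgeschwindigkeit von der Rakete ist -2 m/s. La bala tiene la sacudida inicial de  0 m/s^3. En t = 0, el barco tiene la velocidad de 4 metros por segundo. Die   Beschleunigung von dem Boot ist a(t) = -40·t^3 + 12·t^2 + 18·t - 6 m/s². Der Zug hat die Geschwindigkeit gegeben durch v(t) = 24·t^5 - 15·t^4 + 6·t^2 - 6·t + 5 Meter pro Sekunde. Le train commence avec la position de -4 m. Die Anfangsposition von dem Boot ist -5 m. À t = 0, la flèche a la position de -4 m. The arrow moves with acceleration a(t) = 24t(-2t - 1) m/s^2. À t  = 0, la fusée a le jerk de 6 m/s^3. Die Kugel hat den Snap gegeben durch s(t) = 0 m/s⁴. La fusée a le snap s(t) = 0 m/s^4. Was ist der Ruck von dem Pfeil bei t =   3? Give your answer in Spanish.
Debemos derivar nuestra ecuación de la aceleración a(t) = 24·t·(-2·t - 1) 1 vez. Derivando la aceleración, obtenemos la sacudida: j(t) = -96·t - 24. Usando j(t) = -96·t - 24 y sustituyendo t = 3, encontramos j = -312.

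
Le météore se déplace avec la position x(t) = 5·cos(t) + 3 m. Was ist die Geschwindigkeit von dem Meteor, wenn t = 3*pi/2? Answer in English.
We must differentiate our position equation x(t) = 5·cos(t) + 3 1 time. Differentiating position, we get velocity: v(t) = -5·sin(t). We have velocity v(t) = -5·sin(t). Substituting t = 3*pi/2: v(3*pi/2) = 5.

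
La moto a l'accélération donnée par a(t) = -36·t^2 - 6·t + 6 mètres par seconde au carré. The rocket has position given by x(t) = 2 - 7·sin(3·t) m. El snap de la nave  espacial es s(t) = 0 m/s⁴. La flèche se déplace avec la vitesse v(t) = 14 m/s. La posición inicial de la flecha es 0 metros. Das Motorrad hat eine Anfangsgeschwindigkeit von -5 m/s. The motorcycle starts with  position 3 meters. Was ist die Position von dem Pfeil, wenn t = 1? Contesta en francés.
Pour résoudre ceci, nous devons prendre 1 primitive de notre équation de la vitesse v(t) = 14. L'intégrale de la vitesse, avec x(0) = 0, donne la position: x(t) = 14·t. De l'équation de la position x(t) = 14·t, nous substituons t = 1 pour obtenir x = 14.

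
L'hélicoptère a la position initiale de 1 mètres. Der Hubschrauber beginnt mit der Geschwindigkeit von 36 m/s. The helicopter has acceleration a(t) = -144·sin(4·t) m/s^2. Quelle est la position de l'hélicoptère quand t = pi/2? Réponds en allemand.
Ausgehend von der Beschleunigung a(t) = -144·sin(4·t), nehmen wir 2 Stammfunktionen. Das Integral von der Beschleunigung ist die Geschwindigkeit. Mit v(0) = 36 erhalten wir v(t) = 36·cos(4·t). Mit ∫v(t)dt und Anwendung von x(0) = 1, finden wir x(t) = 9·sin(4·t) + 1. Aus der Gleichung für die Position x(t) = 9·sin(4·t) + 1, setzen wir t = pi/2 ein und erhalten x = 1.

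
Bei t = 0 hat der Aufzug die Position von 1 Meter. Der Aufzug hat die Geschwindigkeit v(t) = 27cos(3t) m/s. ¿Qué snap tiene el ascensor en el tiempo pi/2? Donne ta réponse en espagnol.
Debemos derivar nuestra ecuación de la velocidad v(t) = 27·cos(3·t) 3 veces. Tomando d/dt de v(t), encontramos a(t) = -81·sin(3·t). Tomando d/dt de a(t), encontramos j(t) = -243·cos(3·t). La derivada de la sacudida da el snap: s(t) = 729·sin(3·t). Tenemos el snap s(t) = 729·sin(3·t). Sustituyendo t = pi/2: s(pi/2) = -729.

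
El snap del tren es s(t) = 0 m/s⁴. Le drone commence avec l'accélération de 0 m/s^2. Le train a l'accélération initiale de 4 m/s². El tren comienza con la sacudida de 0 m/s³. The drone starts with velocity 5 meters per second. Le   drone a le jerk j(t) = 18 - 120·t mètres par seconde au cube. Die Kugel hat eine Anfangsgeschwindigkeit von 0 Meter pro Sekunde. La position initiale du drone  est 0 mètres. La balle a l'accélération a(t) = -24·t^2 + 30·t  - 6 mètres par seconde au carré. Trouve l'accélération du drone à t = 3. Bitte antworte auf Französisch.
Pour résoudre ceci, nous devons prendre 1 intégrale de notre équation du jerk j(t) = 18 - 120·t. En prenant ∫j(t)dt et en appliquant a(0) = 0, nous trouvons a(t) = 6·t·(3 - 10·t). En utilisant a(t) = 6·t·(3 - 10·t) et en substituant t = 3, nous trouvons a = -486.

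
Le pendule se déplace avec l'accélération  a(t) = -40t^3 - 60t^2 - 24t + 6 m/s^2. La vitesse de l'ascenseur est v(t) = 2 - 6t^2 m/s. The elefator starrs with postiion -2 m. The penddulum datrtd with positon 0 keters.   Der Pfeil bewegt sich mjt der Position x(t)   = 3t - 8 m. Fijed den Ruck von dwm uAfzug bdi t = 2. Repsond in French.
En partant de la vitesse v(t) = 2 - 6·t^2, nous prenons 2 dérivées. En dérivant la vitesse, nous obtenons l'accélération: a(t) = -12·t. La dérivée de l'accélération donne le jerk: j(t) = -12. Nous avons le jerk j(t) = -12. En substituant t = 2: j(2) = -12.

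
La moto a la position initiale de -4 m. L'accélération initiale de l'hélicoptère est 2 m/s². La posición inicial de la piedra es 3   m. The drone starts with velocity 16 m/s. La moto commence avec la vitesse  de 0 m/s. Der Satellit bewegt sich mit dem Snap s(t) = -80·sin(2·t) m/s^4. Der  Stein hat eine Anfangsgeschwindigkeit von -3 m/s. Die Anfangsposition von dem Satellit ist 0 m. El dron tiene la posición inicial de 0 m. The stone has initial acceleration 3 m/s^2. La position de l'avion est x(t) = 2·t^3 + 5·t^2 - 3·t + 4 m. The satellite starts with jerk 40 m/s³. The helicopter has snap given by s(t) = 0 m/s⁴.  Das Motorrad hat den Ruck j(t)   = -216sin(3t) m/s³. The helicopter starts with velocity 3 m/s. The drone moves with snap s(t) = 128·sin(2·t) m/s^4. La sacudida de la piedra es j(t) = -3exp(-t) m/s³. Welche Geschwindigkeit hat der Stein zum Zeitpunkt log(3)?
Wir müssen unsere Gleichung für den Ruck j(t) = -3·exp(-t) 2-mal integrieren. Das Integral von dem Ruck, mit a(0) = 3, ergibt die Beschleunigung: a(t) = 3·exp(-t). Die Stammfunktion von der Beschleunigung, mit v(0) = -3, ergibt die Geschwindigkeit: v(t) = -3·exp(-t). Aus der Gleichung für die Geschwindigkeit v(t) = -3·exp(-t), setzen wir t = log(3) ein und erhalten v = -1.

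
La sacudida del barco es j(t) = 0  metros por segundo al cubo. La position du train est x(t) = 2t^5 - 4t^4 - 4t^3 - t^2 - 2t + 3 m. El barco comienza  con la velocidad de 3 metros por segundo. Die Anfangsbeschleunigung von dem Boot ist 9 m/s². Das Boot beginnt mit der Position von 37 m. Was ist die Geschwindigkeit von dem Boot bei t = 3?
Um dies zu lösen, müssen wir 2 Integrale unserer Gleichung für den Ruck j(t) = 0 finden. Durch Integration von dem Ruck und Verwendung der Anfangsbedingung a(0) = 9, erhalten wir a(t) = 9. Mit ∫a(t)dt und Anwendung von v(0) = 3, finden wir v(t) = 9·t + 3. Aus der Gleichung für die Geschwindigkeit v(t) = 9·t + 3, setzen wir t = 3 ein und erhalten v = 30.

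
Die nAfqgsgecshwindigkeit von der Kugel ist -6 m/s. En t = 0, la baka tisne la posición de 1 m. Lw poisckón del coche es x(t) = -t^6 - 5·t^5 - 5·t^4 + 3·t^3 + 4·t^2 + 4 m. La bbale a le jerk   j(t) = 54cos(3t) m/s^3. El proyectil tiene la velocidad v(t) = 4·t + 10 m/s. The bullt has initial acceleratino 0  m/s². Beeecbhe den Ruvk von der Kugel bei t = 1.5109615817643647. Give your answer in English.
Using j(t) = 54·cos(3·t) and substituting t = 1.5109615817643647, we find j = -9.64125699838381.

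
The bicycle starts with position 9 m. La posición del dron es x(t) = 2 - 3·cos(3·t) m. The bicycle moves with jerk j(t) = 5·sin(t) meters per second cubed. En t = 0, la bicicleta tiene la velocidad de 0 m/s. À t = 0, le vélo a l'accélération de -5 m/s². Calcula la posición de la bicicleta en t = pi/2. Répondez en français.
Pour résoudre ceci, nous devons prendre 3 intégrales de notre équation du jerk j(t) = 5·sin(t). L'intégrale du jerk, avec a(0) = -5, donne l'accélération: a(t) = -5·cos(t). L'intégrale de l'accélération, avec v(0) = 0, donne la vitesse: v(t) = -5·sin(t). La primitive de la vitesse, avec x(0) = 9, donne la position: x(t) = 5·cos(t) + 4. Nous avons la position x(t) = 5·cos(t) + 4. En substituant t = pi/2: x(pi/2) = 4.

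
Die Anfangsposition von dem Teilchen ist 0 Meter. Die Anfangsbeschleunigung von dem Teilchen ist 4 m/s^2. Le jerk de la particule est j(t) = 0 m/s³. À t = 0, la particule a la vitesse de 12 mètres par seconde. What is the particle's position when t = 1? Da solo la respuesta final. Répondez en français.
À t = 1, x = 14.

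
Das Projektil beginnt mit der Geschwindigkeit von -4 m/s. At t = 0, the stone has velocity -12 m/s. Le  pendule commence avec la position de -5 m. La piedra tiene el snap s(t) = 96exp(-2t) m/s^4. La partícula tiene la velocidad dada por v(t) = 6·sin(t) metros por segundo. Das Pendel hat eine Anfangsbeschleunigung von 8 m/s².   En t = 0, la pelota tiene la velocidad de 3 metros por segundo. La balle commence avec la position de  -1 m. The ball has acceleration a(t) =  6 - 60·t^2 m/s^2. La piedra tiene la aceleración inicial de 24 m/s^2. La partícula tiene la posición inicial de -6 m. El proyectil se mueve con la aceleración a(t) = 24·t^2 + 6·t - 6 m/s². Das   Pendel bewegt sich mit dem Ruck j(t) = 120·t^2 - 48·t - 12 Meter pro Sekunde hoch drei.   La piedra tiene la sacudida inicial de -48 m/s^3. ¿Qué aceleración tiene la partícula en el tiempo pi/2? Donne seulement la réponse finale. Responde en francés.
À t = pi/2, a = 0.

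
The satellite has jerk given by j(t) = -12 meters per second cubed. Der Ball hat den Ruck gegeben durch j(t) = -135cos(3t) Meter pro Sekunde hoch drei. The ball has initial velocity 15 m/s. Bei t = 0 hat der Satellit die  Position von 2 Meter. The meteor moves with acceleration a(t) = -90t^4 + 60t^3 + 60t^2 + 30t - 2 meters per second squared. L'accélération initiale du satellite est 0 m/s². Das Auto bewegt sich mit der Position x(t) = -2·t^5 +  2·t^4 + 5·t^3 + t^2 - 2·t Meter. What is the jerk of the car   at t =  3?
To solve this, we need to take 3 derivatives of our position equation x(t) = -2·t^5 + 2·t^4 + 5·t^3 + t^2 - 2·t. The derivative of position gives velocity: v(t) = -10·t^4 + 8·t^3 + 15·t^2 + 2·t - 2. Taking d/dt of v(t), we find a(t) = -40·t^3 + 24·t^2 + 30·t + 2. The derivative of acceleration gives jerk: j(t) = -120·t^2 + 48·t + 30. Using j(t) = -120·t^2 + 48·t + 30 and substituting t = 3, we find j = -906.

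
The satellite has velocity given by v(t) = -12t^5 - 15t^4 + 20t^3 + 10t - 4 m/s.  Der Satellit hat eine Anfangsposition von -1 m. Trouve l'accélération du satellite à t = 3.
Pour résoudre ceci, nous devons prendre 1 dérivée de notre équation de la vitesse v(t) = -12·t^5 - 15·t^4 + 20·t^3 + 10·t - 4. En dérivant la vitesse, nous obtenons l'accélération: a(t) = -60·t^4 - 60·t^3 + 60·t^2 + 10. En utilisant a(t) = -60·t^4 - 60·t^3 + 60·t^2 + 10 et en substituant t = 3, nous trouvons a = -5930.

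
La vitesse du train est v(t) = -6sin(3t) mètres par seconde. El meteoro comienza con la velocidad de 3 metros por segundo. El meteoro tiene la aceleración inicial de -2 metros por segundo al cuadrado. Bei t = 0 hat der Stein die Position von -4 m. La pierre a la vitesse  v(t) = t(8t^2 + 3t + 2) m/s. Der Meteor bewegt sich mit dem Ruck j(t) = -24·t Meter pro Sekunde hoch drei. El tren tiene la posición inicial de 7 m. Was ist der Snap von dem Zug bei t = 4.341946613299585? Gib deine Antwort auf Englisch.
To solve this, we need to take 3 derivatives of our velocity equation v(t) = -6·sin(3·t). The derivative of velocity gives acceleration: a(t) = -18·cos(3·t). Differentiating acceleration, we get jerk: j(t) = 54·sin(3·t). Taking d/dt of j(t), we find s(t) = 162·cos(3·t). We have snap s(t) = 162·cos(3·t). Substituting t = 4.341946613299585: s(4.341946613299585) = 145.198657233266.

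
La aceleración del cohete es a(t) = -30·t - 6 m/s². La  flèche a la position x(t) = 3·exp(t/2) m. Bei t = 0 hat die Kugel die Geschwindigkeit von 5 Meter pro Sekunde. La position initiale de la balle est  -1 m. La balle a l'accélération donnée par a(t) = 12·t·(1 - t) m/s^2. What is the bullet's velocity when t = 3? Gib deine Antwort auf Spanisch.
Partiendo de la aceleración a(t) = 12·t·(1 - t), tomamos 1 integral. La antiderivada de la aceleración es la velocidad. Usando v(0) = 5, obtenemos v(t) = -4·t^3 + 6·t^2 + 5. De la ecuación de la velocidad v(t) = -4·t^3 + 6·t^2 + 5, sustituimos t = 3 para obtener v = -49.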